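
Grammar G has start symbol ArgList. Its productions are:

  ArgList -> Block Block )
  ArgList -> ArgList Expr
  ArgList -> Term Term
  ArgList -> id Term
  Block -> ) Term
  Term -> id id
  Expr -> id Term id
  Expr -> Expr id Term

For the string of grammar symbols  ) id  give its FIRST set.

{ ) }

) is a terminal; add {)} and stop.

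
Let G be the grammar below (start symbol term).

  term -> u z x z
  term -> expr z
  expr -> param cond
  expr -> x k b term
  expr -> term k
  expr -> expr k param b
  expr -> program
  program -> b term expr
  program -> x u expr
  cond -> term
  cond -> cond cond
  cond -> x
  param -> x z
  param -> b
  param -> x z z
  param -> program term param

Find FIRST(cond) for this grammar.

{ b, u, x }

From cond -> term: add FIRST(term) = { b, u, x }.
From cond -> cond cond: add FIRST(cond) = { b, u, x }.
cond -> x contributes {x}.
Union: FIRST(cond) = { b, u, x }.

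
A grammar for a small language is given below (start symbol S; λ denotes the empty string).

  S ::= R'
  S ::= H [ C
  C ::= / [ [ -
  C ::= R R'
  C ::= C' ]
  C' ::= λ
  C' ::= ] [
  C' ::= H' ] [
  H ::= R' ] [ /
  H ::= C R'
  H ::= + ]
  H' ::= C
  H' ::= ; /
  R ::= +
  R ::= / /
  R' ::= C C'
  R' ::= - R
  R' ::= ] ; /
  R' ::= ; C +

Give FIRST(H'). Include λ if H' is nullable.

From H' ::= C: add FIRST(C) = { +, /, ;, ] }.
H' ::= ; / contributes {;}.
Union: FIRST(H') = { +, /, ;, ] }.

{ +, /, ;, ] }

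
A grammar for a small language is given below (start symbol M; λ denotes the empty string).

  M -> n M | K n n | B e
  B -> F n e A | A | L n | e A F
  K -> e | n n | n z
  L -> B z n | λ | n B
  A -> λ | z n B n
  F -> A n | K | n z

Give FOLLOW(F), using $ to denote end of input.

{ e, n, z }

In B -> F n e A: add FIRST(n e A) = { n }.
In B -> e A F: F is at the end, add FOLLOW(B) = { e, n, z }.
Union: FOLLOW(F) = { e, n, z }.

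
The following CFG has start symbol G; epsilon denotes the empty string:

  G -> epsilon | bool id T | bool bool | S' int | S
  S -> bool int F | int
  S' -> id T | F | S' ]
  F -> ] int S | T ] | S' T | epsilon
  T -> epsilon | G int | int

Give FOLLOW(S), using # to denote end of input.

{ #, ], bool, id, int }

In G -> S: S is at the end, add FOLLOW(G) = { #, int }.
In F -> ] int S: S is at the end, add FOLLOW(F) = { #, ], bool, id, int }.
Union: FOLLOW(S) = { #, ], bool, id, int }.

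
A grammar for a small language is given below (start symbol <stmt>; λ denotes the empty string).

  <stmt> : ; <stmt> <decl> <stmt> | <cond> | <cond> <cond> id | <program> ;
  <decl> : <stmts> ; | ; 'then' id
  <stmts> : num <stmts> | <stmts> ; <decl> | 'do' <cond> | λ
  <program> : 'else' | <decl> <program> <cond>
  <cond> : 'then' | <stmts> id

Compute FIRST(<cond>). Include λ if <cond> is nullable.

{ 'do', 'then', ;, id, num }

<cond> : 'then' contributes {'then'}.
From <cond> : <stmts> id: <stmts> nullable, take FIRST(<stmts>) ∪ {id} = { 'do', ;, id, num }.
Union: FIRST(<cond>) = { 'do', 'then', ;, id, num }.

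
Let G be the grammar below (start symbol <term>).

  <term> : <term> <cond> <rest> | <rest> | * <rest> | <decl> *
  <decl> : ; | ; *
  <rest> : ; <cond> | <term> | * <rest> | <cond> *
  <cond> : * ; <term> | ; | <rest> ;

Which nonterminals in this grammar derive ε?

No nonterminal has an empty production or an RHS whose symbols are all nullable.

{ } (none)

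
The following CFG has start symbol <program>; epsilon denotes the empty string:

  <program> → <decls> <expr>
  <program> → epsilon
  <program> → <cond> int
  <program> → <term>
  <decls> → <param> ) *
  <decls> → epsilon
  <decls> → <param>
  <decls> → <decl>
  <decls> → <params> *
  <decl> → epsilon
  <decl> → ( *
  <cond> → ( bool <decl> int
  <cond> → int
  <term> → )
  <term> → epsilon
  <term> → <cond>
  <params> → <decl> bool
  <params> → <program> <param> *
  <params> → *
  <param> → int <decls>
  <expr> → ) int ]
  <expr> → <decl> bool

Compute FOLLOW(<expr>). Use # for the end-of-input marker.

In <program> → <decls> <expr>: <expr> is at the end, add FOLLOW(<program>) = { #, int }.
Union: FOLLOW(<expr>) = { #, int }.

{ #, int }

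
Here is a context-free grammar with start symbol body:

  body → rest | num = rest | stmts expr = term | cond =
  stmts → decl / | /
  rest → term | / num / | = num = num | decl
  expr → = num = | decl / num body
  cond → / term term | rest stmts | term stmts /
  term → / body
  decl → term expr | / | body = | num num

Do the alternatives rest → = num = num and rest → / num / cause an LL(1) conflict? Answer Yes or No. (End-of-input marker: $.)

FIRST(= num = num) = { = } and FIRST(/ num /) = { / }.
The FIRST sets are disjoint and neither alternative is nullable — no conflict.

No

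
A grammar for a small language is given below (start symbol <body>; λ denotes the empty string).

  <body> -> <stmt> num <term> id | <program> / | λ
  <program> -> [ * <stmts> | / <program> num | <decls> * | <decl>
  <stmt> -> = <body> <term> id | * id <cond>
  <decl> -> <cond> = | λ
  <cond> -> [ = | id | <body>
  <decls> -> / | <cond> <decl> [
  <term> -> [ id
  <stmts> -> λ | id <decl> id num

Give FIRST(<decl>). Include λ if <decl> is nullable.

From <decl> -> <cond> =: <cond> nullable, take FIRST(<cond>) ∪ {=} = { *, /, =, [, id }.
<decl> -> λ contributes λ.
Union: FIRST(<decl>) = { *, /, =, [, id, λ }.

{ *, /, =, [, id, λ }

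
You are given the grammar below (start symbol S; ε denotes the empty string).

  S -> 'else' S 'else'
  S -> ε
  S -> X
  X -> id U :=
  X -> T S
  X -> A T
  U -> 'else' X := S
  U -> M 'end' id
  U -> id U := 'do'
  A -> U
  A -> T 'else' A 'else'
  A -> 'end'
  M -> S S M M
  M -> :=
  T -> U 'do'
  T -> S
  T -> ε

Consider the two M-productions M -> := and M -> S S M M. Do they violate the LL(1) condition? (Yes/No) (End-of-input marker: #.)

Yes

FIRST(:=) = { := } and FIRST(S S M M) = { 'else', 'end', :=, id }.
Both contain :=, so the two alternatives are not disjoint — LL(1) conflict.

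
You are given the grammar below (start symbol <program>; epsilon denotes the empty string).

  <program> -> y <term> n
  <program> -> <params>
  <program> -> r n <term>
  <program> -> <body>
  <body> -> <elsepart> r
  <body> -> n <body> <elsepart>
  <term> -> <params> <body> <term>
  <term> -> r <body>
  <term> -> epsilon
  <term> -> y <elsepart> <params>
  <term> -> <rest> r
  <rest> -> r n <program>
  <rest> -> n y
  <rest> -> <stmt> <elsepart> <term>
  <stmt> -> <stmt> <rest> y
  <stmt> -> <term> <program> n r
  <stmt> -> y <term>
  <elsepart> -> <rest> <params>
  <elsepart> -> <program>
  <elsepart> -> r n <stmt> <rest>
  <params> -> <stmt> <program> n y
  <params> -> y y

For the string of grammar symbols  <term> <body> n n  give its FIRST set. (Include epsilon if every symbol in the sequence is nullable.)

{ n, r, y }

Add FIRST(<term>)\{epsilon} = { n, r, y }; <term> is nullable, continue.
Add FIRST(<body>) = { n, r, y }; <body> is not nullable, stop.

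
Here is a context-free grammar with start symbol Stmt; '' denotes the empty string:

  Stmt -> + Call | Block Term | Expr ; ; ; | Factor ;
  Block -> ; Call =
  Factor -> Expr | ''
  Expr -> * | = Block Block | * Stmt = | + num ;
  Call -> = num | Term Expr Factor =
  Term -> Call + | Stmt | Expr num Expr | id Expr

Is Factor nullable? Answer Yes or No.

Factor has an ''-production, so Factor ⇒ ''.

Yes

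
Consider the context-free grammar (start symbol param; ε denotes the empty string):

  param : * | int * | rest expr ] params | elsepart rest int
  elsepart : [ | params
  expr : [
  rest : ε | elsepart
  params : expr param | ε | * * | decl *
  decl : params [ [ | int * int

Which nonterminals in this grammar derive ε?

{ elsepart, params, rest }

Directly nullable (have an ε-production): rest, params.
elsepart : params with every symbol nullable, so elsepart is nullable.
No other nonterminal has a production whose RHS symbols are all nullable.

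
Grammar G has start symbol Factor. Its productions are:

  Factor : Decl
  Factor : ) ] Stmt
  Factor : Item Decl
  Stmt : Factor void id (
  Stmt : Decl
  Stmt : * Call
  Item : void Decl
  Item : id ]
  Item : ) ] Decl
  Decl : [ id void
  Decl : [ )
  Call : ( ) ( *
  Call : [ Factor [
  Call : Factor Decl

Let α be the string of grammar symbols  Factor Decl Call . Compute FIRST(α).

Add FIRST(Factor) = { ), [, id, void }; Factor is not nullable, stop.

{ ), [, id, void }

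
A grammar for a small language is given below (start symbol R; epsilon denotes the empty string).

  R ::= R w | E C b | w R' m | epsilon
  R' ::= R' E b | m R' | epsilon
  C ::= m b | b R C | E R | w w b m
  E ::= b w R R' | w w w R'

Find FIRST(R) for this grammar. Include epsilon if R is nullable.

From R ::= R w: R nullable, take FIRST(R) ∪ {w} = { b, w }.
From R ::= E C b: add FIRST(E) = { b, w }.
R ::= w R' m contributes {w}.
R ::= epsilon contributes epsilon.
Union: FIRST(R) = { b, w, epsilon }.

{ b, w, epsilon }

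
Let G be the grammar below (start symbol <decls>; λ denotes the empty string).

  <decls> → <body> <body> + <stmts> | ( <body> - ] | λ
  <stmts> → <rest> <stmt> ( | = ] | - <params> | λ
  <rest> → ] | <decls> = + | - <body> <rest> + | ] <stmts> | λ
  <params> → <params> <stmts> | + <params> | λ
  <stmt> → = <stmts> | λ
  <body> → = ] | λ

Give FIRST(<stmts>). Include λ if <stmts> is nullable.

{ (, +, -, =, ], λ }

From <stmts> → <rest> <stmt> (: <rest>, <stmt> nullable, take FIRST(<rest>) ∪ FIRST(<stmt>) ∪ {(} = { (, +, -, =, ] }.
<stmts> → = ] contributes {=}.
<stmts> → - <params> contributes {-}.
<stmts> → λ contributes λ.
Union: FIRST(<stmts>) = { (, +, -, =, ], λ }.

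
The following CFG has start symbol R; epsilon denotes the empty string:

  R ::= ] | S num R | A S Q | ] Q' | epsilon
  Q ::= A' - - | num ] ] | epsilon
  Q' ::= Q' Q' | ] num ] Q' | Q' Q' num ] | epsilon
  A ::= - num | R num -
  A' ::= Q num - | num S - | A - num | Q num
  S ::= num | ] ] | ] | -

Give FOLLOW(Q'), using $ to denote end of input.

{ $, ], num }

In R ::= ] Q': Q' is at the end, add FOLLOW(R) = { $, num }.
In Q' ::= Q' Q': add FIRST(Q')\{epsilon} = { ], num }.
  Since Q' is nullable, also add FOLLOW(Q') = { $, ], num }.
In Q' ::= Q' Q': Q' is at the end, add FOLLOW(Q') = { $, ], num }.
In Q' ::= ] num ] Q': Q' is at the end, add FOLLOW(Q') = { $, ], num }.
In Q' ::= Q' Q' num ]: add FIRST(Q' num ]) = { ], num }.
In Q' ::= Q' Q' num ]: add FIRST(num ]) = { num }.
Union: FOLLOW(Q') = { $, ], num }.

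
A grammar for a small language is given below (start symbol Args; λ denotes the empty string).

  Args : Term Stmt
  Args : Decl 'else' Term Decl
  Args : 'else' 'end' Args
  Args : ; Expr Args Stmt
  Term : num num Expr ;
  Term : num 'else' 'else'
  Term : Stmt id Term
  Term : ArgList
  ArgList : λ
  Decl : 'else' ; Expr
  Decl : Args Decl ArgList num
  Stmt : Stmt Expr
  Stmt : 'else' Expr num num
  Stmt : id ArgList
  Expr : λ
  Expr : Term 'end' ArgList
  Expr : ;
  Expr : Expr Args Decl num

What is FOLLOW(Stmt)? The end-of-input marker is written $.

In Args : Term Stmt: Stmt is at the end, add FOLLOW(Args) = { $, 'else', ;, id, num }.
In Args : ; Expr Args Stmt: Stmt is at the end, add FOLLOW(Args) = { $, 'else', ;, id, num }.
In Term : Stmt id Term: add FIRST(id Term) = { id }.
In Stmt : Stmt Expr: add FIRST(Expr)\{λ} = { 'else', 'end', ;, id, num }.
  Since Expr is nullable, also add FOLLOW(Stmt) = { $, 'else', 'end', ;, id, num }.
Union: FOLLOW(Stmt) = { $, 'else', 'end', ;, id, num }.

{ $, 'else', 'end', ;, id, num }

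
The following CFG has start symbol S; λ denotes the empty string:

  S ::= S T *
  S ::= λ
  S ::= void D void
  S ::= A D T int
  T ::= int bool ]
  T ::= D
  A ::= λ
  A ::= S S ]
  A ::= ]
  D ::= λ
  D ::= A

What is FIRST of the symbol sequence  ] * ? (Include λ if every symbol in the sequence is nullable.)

{ ] }

] is a terminal; add {]} and stop.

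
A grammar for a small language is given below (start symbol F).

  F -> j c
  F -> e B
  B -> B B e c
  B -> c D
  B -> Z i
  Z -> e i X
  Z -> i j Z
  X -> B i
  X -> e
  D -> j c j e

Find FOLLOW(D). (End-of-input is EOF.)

{ EOF, c, e, i }

In B -> c D: D is at the end, add FOLLOW(B) = { EOF, c, e, i }.
Union: FOLLOW(D) = { EOF, c, e, i }.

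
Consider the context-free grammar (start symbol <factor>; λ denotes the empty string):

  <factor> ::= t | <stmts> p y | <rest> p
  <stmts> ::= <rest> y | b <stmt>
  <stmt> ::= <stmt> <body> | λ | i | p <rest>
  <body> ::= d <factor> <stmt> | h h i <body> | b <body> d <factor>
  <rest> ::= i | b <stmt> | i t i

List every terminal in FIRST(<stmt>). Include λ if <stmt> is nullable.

{ b, d, h, i, p, λ }

From <stmt> ::= <stmt> <body>: <stmt> nullable, take FIRST(<stmt>) ∪ FIRST(<body>) = { b, d, h, i, p }.
<stmt> ::= λ contributes λ.
<stmt> ::= i contributes {i}.
<stmt> ::= p <rest> contributes {p}.
Union: FIRST(<stmt>) = { b, d, h, i, p, λ }.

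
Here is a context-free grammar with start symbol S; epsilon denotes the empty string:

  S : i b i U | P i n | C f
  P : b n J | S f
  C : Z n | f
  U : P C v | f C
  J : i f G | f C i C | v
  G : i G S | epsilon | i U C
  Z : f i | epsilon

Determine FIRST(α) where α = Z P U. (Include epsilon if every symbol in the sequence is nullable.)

Add FIRST(Z)\{epsilon} = { f }; Z is nullable, continue.
Add FIRST(P) = { b, f, i, n }; P is not nullable, stop.

{ b, f, i, n }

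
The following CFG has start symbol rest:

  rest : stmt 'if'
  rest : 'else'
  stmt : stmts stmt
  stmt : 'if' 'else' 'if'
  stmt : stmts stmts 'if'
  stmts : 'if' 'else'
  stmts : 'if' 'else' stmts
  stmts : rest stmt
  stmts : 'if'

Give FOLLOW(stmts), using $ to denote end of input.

In stmt : stmts stmt: add FIRST(stmt) = { 'else', 'if' }.
In stmt : stmts stmts 'if': add FIRST(stmts 'if') = { 'else', 'if' }.
In stmt : stmts stmts 'if': add FIRST('if') = { 'if' }.
In stmts : 'if' 'else' stmts: stmts is at the end, add FOLLOW(stmts) = { 'else', 'if' }.
Union: FOLLOW(stmts) = { 'else', 'if' }.

{ 'else', 'if' }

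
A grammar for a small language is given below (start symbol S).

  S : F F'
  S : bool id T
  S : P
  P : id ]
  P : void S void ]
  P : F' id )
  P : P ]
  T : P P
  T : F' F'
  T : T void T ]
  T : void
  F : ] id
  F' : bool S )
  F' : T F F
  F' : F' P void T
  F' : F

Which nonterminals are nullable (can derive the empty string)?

{ } (none)

No nonterminal has an empty production or an RHS whose symbols are all nullable.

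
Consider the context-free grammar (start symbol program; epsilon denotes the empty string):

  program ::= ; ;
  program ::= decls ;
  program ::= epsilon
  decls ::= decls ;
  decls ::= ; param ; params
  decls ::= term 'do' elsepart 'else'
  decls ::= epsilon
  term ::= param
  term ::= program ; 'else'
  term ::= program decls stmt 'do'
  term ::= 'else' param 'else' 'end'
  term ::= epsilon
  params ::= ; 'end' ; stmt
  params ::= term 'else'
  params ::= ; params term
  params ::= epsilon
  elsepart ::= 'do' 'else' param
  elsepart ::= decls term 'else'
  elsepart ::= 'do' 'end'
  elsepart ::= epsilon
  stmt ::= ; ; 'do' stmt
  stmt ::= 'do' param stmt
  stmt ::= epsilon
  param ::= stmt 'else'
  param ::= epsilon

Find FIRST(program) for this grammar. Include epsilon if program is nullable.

{ 'do', 'else', ;, epsilon }

program ::= ; ; contributes {;}.
From program ::= decls ;: decls nullable, take FIRST(decls) ∪ {;} = { 'do', 'else', ; }.
program ::= epsilon contributes epsilon.
Union: FIRST(program) = { 'do', 'else', ;, epsilon }.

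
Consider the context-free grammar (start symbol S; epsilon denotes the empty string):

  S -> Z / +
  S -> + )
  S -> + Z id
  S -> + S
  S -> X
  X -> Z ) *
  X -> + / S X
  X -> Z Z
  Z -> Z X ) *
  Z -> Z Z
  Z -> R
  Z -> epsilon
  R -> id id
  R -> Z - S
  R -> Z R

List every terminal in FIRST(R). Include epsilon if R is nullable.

R -> id id contributes {id}.
From R -> Z - S: Z nullable, take FIRST(Z) ∪ {-} = { ), +, -, id }.
From R -> Z R: Z nullable, take FIRST(Z) ∪ FIRST(R) = { ), +, -, id }.
Union: FIRST(R) = { ), +, -, id }.

{ ), +, -, id }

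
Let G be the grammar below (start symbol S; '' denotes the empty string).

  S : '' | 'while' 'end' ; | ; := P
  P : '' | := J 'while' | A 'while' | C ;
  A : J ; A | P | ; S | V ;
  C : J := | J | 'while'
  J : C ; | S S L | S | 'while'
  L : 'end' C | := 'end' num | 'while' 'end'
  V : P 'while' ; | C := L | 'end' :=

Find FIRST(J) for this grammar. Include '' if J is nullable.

From J : C ;: C nullable, take FIRST(C) ∪ {;} = { 'end', 'while', :=, ; }.
From J : S S L: S, S nullable, take FIRST(S) ∪ FIRST(S) ∪ FIRST(L) = { 'end', 'while', :=, ; }.
From J : S: add FIRST(S) = { 'while', ;, '' } (including '' since S is nullable).
J : 'while' contributes {'while'}.
Union: FIRST(J) = { 'end', 'while', :=, ;, '' }.

{ 'end', 'while', :=, ;, '' }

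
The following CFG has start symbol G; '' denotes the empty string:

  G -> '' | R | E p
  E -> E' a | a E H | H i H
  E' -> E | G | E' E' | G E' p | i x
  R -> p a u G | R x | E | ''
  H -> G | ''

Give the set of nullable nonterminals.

{ E', G, H, R }

Directly nullable (have an ''-production): G, R, H.
E' -> G with every symbol nullable, so E' is nullable.
No other nonterminal has a production whose RHS symbols are all nullable.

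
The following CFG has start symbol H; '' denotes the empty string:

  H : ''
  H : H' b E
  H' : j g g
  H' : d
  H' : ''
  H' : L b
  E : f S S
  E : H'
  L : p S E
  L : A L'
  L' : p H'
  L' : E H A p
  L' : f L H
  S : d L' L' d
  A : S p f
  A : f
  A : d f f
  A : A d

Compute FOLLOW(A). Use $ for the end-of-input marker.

In L : A L': add FIRST(L') = { b, d, f, j, p }.
In L' : E H A p: add FIRST(p) = { p }.
In A : A d: add FIRST(d) = { d }.
Union: FOLLOW(A) = { b, d, f, j, p }.

{ b, d, f, j, p }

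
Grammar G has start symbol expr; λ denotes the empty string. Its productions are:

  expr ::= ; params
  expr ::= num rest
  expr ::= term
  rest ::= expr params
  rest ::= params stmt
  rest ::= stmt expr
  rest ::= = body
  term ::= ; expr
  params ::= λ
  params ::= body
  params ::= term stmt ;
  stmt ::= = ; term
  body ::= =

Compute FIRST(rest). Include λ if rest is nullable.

{ ;, =, num }

From rest ::= expr params: add FIRST(expr) = { ;, num }.
From rest ::= params stmt: params nullable, take FIRST(params) ∪ FIRST(stmt) = { ;, = }.
From rest ::= stmt expr: add FIRST(stmt) = { = }.
rest ::= = body contributes {=}.
Union: FIRST(rest) = { ;, =, num }.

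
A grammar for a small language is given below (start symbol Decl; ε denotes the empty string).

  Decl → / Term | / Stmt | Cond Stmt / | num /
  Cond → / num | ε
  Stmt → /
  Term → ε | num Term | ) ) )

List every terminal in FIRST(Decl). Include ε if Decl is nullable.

{ /, num }

Decl → / Term contributes {/}.
Decl → / Stmt contributes {/}.
From Decl → Cond Stmt /: Cond nullable, take FIRST(Cond) ∪ FIRST(Stmt) = { / }.
Decl → num / contributes {num}.
Union: FIRST(Decl) = { /, num }.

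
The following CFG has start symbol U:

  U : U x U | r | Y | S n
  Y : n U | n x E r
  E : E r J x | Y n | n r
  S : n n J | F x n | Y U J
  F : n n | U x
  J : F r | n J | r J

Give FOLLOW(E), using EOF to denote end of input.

In Y : n x E r: add FIRST(r) = { r }.
In E : E r J x: add FIRST(r J x) = { r }.
Union: FOLLOW(E) = { r }.

{ r }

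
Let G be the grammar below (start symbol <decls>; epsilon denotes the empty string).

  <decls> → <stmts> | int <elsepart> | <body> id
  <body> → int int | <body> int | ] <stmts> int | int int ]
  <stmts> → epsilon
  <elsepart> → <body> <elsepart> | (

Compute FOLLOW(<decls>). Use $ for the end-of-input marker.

<decls> is the start symbol, so $ ∈ FOLLOW(<decls>).
Union: FOLLOW(<decls>) = { $ }.

{ $ }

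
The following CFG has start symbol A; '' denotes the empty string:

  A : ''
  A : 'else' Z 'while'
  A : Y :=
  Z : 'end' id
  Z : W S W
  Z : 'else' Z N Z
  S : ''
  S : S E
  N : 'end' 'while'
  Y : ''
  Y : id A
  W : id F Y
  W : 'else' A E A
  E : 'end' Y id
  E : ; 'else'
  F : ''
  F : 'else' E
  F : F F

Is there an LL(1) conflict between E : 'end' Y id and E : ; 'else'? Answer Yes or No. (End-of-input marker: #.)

No

FIRST('end' Y id) = { 'end' } and FIRST(; 'else') = { ; }.
The FIRST sets are disjoint and neither alternative is nullable — no conflict.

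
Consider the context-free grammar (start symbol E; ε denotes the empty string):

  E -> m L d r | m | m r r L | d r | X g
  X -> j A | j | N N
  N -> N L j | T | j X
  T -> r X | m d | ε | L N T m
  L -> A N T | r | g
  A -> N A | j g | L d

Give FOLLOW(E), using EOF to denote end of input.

E is the start symbol, so EOF ∈ FOLLOW(E).
Union: FOLLOW(E) = { EOF }.

{ EOF }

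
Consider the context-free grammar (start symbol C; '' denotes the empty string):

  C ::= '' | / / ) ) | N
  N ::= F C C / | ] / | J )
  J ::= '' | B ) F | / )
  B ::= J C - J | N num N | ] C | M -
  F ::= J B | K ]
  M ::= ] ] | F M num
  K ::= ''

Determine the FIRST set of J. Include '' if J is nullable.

J ::= '' contributes ''.
From J ::= B ) F: add FIRST(B) = { ), -, /, ] }.
J ::= / ) contributes {/}.
Union: FIRST(J) = { ), -, /, ], '' }.

{ ), -, /, ], '' }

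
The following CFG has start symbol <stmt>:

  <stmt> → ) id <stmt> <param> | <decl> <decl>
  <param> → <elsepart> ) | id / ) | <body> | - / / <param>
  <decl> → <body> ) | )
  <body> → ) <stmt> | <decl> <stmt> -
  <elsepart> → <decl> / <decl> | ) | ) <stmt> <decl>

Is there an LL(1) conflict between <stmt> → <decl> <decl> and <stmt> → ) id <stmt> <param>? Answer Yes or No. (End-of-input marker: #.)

Yes

FIRST(<decl> <decl>) = { ) } and FIRST() id <stmt> <param>) = { ) }.
Both contain ), so the two alternatives are not disjoint — LL(1) conflict.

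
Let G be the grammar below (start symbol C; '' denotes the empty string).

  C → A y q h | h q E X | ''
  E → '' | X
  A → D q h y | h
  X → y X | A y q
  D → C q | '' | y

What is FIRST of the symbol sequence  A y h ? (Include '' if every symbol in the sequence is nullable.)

Add FIRST(A) = { h, q, y }; A is not nullable, stop.

{ h, q, y }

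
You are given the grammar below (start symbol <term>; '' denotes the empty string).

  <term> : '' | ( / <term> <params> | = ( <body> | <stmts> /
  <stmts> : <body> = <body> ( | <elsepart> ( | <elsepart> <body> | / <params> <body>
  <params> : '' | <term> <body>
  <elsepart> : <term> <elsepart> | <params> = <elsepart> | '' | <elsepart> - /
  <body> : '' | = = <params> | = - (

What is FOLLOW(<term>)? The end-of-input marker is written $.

<term> is the start symbol, so $ ∈ FOLLOW(<term>).
In <term> : ( / <term> <params>: add FIRST(<params>)\{''} = { (, -, /, = }.
  Since <params> is nullable, also add FOLLOW(<term>) = { $, (, -, /, = }.
In <params> : <term> <body>: add FIRST(<body>)\{''} = { = }.
  Since <body> is nullable, also add FOLLOW(<params>) = { $, (, -, /, = }.
In <elsepart> : <term> <elsepart>: add FIRST(<elsepart>)\{''} = { (, -, /, = }.
  Since <elsepart> is nullable, also add FOLLOW(<elsepart>) = { (, -, /, = }.
Union: FOLLOW(<term>) = { $, (, -, /, = }.

{ $, (, -, /, = }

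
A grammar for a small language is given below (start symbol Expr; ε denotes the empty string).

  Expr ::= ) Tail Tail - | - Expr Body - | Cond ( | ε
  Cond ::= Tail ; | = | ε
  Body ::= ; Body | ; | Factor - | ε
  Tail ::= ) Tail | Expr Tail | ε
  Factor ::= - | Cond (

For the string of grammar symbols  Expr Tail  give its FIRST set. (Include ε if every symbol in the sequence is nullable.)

Add FIRST(Expr)\{ε} = { (, ), -, ;, = }; Expr is nullable, continue.
Add FIRST(Tail)\{ε} = { (, ), -, ;, = }; Tail is nullable, continue.
Every symbol is nullable, so include ε.

{ (, ), -, ;, =, ε }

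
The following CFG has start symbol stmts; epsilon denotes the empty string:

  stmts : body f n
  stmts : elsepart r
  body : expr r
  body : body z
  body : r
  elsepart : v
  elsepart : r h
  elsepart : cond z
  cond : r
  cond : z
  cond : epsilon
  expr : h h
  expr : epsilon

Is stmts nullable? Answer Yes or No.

Nullable nonterminals: cond, expr.
No production of stmts has an RHS whose symbols are all nullable, so stmts is not nullable.

No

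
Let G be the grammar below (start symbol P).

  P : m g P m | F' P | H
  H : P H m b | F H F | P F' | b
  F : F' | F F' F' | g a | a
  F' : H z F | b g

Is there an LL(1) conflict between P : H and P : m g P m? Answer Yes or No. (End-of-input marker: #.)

Yes

FIRST(H) = { a, b, g, m } and FIRST(m g P m) = { m }.
Both contain m, so the two alternatives are not disjoint — LL(1) conflict.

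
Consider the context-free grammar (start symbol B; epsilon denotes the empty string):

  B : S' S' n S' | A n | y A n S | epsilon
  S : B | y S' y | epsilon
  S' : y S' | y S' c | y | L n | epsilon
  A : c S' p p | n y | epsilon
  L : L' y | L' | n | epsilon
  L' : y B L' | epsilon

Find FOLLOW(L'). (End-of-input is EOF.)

In L : L' y: add FIRST(y) = { y }.
In L : L': L' is at the end, add FOLLOW(L) = { n }.
In L' : y B L': L' is at the end, add FOLLOW(L') = { n, y }.
Union: FOLLOW(L') = { n, y }.

{ n, y }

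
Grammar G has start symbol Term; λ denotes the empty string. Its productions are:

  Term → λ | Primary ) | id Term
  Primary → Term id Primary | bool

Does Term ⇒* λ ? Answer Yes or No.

Term has an λ-production, so Term ⇒ λ.

Yes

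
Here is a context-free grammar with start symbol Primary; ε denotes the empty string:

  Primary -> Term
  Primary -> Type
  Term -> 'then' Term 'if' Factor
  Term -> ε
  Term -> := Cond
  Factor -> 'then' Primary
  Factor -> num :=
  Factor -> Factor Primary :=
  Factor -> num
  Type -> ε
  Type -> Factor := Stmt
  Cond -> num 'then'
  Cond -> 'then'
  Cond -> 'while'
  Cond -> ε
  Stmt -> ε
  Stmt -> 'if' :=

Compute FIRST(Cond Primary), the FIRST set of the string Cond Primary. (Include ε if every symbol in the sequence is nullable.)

{ 'then', 'while', :=, num, ε }

Add FIRST(Cond)\{ε} = { 'then', 'while', num }; Cond is nullable, continue.
Add FIRST(Primary)\{ε} = { 'then', :=, num }; Primary is nullable, continue.
Every symbol is nullable, so include ε.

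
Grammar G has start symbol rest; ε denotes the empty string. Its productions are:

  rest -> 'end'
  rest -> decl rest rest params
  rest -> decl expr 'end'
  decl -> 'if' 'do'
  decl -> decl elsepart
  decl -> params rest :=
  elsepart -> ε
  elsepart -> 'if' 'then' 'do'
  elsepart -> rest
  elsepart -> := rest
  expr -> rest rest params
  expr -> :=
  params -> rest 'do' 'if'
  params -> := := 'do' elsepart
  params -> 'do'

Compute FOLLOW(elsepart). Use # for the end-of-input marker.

In decl -> decl elsepart: elsepart is at the end, add FOLLOW(decl) = { 'do', 'end', 'if', := }.
In params -> := := 'do' elsepart: elsepart is at the end, add FOLLOW(params) = { #, 'do', 'end', 'if', := }.
Union: FOLLOW(elsepart) = { #, 'do', 'end', 'if', := }.

{ #, 'do', 'end', 'if', := }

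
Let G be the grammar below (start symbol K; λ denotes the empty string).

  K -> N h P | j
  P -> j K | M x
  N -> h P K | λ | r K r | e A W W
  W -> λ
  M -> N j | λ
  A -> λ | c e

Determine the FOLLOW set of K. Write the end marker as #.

K is the start symbol, so # ∈ FOLLOW(K).
In P -> j K: K is at the end, add FOLLOW(P) = { #, e, h, j, r }.
In N -> h P K: K is at the end, add FOLLOW(N) = { h, j }.
In N -> r K r: add FIRST(r) = { r }.
Union: FOLLOW(K) = { #, e, h, j, r }.

{ #, e, h, j, r }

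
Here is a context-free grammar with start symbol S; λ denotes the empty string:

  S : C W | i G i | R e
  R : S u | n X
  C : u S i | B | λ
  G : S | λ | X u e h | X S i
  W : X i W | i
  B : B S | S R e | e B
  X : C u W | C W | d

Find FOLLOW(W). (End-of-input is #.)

{ #, d, e, i, n, u }

In S : C W: W is at the end, add FOLLOW(S) = { #, d, e, i, n, u }.
In W : X i W: W is at the end, add FOLLOW(W) = { #, d, e, i, n, u }.
In X : C u W: W is at the end, add FOLLOW(X) = { d, e, i, n, u }.
In X : C W: W is at the end, add FOLLOW(X) = { d, e, i, n, u }.
Union: FOLLOW(W) = { #, d, e, i, n, u }.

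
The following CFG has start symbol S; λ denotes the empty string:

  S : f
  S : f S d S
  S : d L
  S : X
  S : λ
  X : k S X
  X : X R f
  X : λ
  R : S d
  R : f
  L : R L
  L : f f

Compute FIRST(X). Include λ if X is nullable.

{ d, f, k, λ }

X : k S X contributes {k}.
From X : X R f: X nullable, take FIRST(X) ∪ FIRST(R) = { d, f, k }.
X : λ contributes λ.
Union: FIRST(X) = { d, f, k, λ }.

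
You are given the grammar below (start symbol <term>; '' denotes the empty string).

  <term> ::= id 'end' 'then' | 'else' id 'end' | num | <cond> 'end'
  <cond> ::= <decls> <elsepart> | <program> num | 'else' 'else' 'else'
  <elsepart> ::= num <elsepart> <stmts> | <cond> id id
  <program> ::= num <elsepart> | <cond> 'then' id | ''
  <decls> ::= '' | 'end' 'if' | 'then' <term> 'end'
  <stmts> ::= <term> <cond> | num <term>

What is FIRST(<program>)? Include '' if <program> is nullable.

<program> ::= num <elsepart> contributes {num}.
From <program> ::= <cond> 'then' id: add FIRST(<cond>) = { 'else', 'end', 'then', num }.
<program> ::= '' contributes ''.
Union: FIRST(<program>) = { 'else', 'end', 'then', num, '' }.

{ 'else', 'end', 'then', num, '' }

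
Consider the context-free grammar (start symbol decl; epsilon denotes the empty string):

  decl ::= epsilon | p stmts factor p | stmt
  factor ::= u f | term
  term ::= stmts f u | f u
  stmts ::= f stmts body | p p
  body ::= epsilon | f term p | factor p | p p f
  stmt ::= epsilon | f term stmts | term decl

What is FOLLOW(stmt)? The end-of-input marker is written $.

{ $ }

In decl ::= stmt: stmt is at the end, add FOLLOW(decl) = { $ }.
Union: FOLLOW(stmt) = { $ }.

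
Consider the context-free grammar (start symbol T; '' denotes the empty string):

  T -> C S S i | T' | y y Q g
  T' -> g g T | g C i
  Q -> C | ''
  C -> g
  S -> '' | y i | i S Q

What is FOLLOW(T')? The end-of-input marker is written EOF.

In T -> T': T' is at the end, add FOLLOW(T) = { EOF }.
Union: FOLLOW(T') = { EOF }.

{ EOF }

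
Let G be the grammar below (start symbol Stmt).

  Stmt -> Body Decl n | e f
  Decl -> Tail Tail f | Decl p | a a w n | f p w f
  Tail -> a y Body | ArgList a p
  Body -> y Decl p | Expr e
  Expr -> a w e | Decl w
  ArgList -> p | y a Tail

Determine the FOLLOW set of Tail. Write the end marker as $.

In Decl -> Tail Tail f: add FIRST(Tail f) = { a, p, y }.
In Decl -> Tail Tail f: add FIRST(f) = { f }.
In ArgList -> y a Tail: Tail is at the end, add FOLLOW(ArgList) = { a }.
Union: FOLLOW(Tail) = { a, f, p, y }.

{ a, f, p, y }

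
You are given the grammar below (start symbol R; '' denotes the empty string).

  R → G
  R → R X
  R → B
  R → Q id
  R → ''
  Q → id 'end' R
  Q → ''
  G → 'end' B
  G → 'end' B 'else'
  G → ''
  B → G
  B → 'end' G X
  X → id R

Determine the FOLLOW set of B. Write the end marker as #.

{ #, 'else', id }

In R → B: B is at the end, add FOLLOW(R) = { #, 'else', id }.
In G → 'end' B: B is at the end, add FOLLOW(G) = { #, 'else', id }.
In G → 'end' B 'else': add FIRST('else') = { 'else' }.
Union: FOLLOW(B) = { #, 'else', id }.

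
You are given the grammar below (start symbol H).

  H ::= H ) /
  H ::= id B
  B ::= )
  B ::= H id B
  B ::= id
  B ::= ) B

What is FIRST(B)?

B ::= ) contributes {)}.
From B ::= H id B: add FIRST(H) = { id }.
B ::= id contributes {id}.
B ::= ) B contributes {)}.
Union: FIRST(B) = { ), id }.

{ ), id }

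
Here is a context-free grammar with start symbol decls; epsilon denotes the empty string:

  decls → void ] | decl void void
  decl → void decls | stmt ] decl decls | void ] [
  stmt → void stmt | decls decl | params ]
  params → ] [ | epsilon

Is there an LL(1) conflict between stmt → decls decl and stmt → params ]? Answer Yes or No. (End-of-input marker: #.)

FIRST(decls decl) = { ], void } and FIRST(params ]) = { ] }.
Both contain ], so the two alternatives are not disjoint — LL(1) conflict.

Yes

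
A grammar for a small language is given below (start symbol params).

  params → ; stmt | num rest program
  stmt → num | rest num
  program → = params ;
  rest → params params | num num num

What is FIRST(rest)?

From rest → params params: add FIRST(params) = { ;, num }.
rest → num num num contributes {num}.
Union: FIRST(rest) = { ;, num }.

{ ;, num }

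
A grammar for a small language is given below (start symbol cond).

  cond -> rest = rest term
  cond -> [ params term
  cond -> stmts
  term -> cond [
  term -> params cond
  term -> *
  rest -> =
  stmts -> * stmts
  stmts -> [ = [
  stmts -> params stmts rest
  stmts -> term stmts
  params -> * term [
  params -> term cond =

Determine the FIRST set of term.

{ *, =, [ }

From term -> cond [: add FIRST(cond) = { *, =, [ }.
From term -> params cond: add FIRST(params) = { *, =, [ }.
term -> * contributes {*}.
Union: FIRST(term) = { *, =, [ }.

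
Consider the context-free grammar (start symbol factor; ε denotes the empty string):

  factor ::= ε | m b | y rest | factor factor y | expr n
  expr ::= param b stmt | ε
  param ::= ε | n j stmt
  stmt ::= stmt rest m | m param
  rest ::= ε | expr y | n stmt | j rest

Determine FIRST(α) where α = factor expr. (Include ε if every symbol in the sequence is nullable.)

Add FIRST(factor)\{ε} = { b, m, n, y }; factor is nullable, continue.
Add FIRST(expr)\{ε} = { b, n }; expr is nullable, continue.
Every symbol is nullable, so include ε.

{ b, m, n, y, ε }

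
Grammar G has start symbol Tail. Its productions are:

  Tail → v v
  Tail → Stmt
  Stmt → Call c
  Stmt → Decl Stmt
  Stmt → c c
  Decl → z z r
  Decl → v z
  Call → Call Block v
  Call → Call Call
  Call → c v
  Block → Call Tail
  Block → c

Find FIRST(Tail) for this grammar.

{ c, v, z }

Tail → v v contributes {v}.
From Tail → Stmt: add FIRST(Stmt) = { c, v, z }.
Union: FIRST(Tail) = { c, v, z }.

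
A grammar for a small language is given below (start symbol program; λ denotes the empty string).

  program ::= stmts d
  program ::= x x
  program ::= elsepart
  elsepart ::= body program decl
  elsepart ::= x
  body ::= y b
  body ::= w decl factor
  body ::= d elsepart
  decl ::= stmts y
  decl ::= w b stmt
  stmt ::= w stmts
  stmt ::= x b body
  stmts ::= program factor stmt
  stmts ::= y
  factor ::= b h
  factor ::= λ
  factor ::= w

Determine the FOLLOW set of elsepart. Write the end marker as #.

In program ::= elsepart: elsepart is at the end, add FOLLOW(program) = { #, b, d, w, x, y }.
In body ::= d elsepart: elsepart is at the end, add FOLLOW(body) = { #, b, d, w, x, y }.
Union: FOLLOW(elsepart) = { #, b, d, w, x, y }.

{ #, b, d, w, x, y }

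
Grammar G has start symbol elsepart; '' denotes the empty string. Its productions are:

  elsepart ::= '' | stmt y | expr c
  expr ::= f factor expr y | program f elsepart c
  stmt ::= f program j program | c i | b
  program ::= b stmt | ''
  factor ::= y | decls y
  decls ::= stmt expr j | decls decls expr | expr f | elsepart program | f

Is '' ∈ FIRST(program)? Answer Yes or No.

Yes

program has an ''-production, so program ⇒ ''.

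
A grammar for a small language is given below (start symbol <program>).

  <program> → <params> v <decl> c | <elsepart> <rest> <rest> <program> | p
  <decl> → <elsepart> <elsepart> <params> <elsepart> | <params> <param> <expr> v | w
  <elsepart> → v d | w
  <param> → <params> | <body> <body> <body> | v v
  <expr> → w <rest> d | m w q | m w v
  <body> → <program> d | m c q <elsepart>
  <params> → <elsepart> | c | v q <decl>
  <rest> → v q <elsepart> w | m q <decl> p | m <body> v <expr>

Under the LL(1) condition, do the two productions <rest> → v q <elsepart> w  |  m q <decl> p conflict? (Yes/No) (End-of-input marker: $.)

No

FIRST(v q <elsepart> w) = { v } and FIRST(m q <decl> p) = { m }.
The FIRST sets are disjoint and neither alternative is nullable — no conflict.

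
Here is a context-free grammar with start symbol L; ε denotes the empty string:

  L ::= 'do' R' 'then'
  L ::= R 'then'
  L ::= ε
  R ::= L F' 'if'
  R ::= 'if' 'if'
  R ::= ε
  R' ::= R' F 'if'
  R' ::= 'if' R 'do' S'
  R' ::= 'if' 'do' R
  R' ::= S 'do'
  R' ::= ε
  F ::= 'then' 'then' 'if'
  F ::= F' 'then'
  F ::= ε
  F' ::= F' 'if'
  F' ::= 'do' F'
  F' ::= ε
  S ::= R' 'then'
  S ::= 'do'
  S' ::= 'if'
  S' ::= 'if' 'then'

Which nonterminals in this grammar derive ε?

Directly nullable (have an ε-production): L, R, R', F, F'.
No other nonterminal has a production whose RHS symbols are all nullable.

{ F, F', L, R, R' }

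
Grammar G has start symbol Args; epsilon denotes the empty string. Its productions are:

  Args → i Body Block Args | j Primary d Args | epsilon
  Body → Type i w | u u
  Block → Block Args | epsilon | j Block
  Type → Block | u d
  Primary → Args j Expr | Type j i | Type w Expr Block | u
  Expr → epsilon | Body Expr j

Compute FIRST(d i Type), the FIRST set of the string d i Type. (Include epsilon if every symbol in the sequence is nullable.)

{ d }

d is a terminal; add {d} and stop.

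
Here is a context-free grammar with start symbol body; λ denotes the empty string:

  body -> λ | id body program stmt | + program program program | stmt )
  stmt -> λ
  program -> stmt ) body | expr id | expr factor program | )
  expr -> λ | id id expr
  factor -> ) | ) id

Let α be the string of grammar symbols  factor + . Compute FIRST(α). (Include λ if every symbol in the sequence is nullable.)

Add FIRST(factor) = { ) }; factor is not nullable, stop.

{ ) }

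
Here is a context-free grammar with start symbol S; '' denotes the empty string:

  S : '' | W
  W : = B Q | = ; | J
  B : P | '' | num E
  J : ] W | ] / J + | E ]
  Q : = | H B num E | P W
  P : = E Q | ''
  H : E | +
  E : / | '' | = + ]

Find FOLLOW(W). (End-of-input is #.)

{ #, +, /, =, ], num }

In S : W: W is at the end, add FOLLOW(S) = { # }.
In J : ] W: W is at the end, add FOLLOW(J) = { #, +, /, =, ], num }.
In Q : P W: W is at the end, add FOLLOW(Q) = { #, +, /, =, ], num }.
Union: FOLLOW(W) = { #, +, /, =, ], num }.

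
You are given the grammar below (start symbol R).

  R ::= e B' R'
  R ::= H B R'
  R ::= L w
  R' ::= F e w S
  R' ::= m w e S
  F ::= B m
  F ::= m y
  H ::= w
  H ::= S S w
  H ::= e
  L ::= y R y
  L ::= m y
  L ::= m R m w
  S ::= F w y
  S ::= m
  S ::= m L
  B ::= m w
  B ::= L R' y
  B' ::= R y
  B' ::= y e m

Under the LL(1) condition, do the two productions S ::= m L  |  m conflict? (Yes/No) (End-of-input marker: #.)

Yes

FIRST(m L) = { m } and FIRST(m) = { m }.
Both contain m, so the two alternatives are not disjoint — LL(1) conflict.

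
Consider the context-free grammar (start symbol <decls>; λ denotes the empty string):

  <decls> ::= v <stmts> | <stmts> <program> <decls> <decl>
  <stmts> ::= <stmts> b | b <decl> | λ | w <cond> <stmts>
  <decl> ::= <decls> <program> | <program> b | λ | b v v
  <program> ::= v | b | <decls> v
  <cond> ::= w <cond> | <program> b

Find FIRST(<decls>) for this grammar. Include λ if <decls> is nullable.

{ b, v, w }

<decls> ::= v <stmts> contributes {v}.
From <decls> ::= <stmts> <program> <decls> <decl>: <stmts> nullable, take FIRST(<stmts>) ∪ FIRST(<program>) = { b, v, w }.
Union: FIRST(<decls>) = { b, v, w }.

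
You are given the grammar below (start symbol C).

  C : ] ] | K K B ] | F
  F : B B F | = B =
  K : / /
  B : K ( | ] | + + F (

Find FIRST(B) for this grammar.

From B : K (: add FIRST(K) = { / }.
B : ] contributes {]}.
B : + + F ( contributes {+}.
Union: FIRST(B) = { +, /, ] }.

{ +, /, ] }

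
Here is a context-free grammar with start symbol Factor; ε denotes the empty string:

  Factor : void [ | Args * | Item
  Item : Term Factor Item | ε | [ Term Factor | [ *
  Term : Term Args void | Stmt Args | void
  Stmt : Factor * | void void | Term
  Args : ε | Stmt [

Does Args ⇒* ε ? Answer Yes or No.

Args has an ε-production, so Args ⇒ ε.

Yes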